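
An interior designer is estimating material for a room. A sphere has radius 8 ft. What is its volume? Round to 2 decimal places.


Shape: sphere
Radius r = 8 ft
Formula: V = (4/3) * pi * r^3
r^3 = 512
(4/3) * 512 = 682.666667
V = 682.666667 * pi
V = 2144.66
2144.66 ft^3


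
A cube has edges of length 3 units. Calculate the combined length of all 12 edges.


Shape: cube
Side s = 3 units
A cube has 12 edges, all equal.
Formula: total edge length = 12 * s
Total = 12 * 3
Total = 36
36 units


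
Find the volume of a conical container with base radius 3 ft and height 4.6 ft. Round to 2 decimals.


Shape: cone
Radius r = 3 ft, Height h = 4.6 ft
Formula: V = (1/3) * pi * r^2 * h
r^2 = 9
pi * r^2 * h = pi * 9 * 4.6 = 41.4 * pi
V = 41.4 * pi / 3
V = 43.35
43.35 ft^3


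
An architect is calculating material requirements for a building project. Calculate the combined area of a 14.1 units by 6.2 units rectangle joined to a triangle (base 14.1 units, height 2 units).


Composite shape: rectangle + triangle
Rectangle area = 14.1 * 6.2 = 87.42
Triangle area = 0.5 * 14.1 * 2 = 14.1
Total = 87.42 + 14.1
Total = 101.52
101.52 units^2


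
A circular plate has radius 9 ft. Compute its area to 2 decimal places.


Shape: circle
Radius r = 9 ft
Formula: A = pi * r^2
r^2 = 9^2 = 81
A = pi * 81
A = 254.47
254.47 ft^2


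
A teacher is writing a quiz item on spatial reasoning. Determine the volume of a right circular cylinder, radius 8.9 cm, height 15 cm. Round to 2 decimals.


Shape: cylinder
Radius r = 8.9 cm, Height h = 15 cm
Formula: V = pi * r^2 * h
r^2 = 79.21
V = pi * 79.21 * 15
V = 1188.15 * pi
V = 3732.68
3732.68 cm^3


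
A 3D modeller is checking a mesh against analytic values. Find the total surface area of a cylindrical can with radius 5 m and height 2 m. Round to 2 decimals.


Shape: closed cylinder
Radius r = 5 m, Height h = 2 m
Formula: SA = 2*pi*r^2 + 2*pi*r*h = 2*pi*r*(r + h)
r + h = 7
2 * r * (r + h) = 2 * 5 * 7 = 70
SA = 70 * pi
SA = 219.91
219.91 m^2


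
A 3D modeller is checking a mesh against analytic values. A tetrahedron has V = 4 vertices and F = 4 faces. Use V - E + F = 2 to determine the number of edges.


Polyhedron: tetrahedron
Euler's formula for convex polyhedra: V - E + F = 2
Given: V = 4 vertices and F = 4 faces
Solve for E:
E = V + F - 2 = 4 + 4 - 2 = 6
6 edges


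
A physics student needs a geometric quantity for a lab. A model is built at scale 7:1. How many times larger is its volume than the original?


Linear scale factor k = 7
Rule: under a linear scaling by k, volumes scale by k^3.
k^3 = 7 * 7 * 7
k^3 = 49 * 7
k^3 = 343
Volume scales by a factor of 343.
343 (dimensionless)


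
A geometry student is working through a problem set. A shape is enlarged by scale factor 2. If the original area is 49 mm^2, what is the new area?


Linear scale factor k = 2
Original area = 49 mm^2
Rule: under a linear scaling by k, areas scale by k^2.
k^2 = 2^2 = 4
New area = 49 * 4
New area = 196
196 mm^2


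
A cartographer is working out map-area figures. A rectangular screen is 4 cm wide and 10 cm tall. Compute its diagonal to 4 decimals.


Shape: rectangle (diagonal via Pythagoras)
Sides: 4 cm and 10 cm
Formula: d = sqrt(l^2 + w^2)
l^2 = 16, w^2 = 100
l^2 + w^2 = 116
d = sqrt(116)
d = 10.7703
10.7703 cm


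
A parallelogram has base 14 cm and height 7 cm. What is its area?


Shape: parallelogram
Base b = 14 cm, Height h = 7 cm
Formula: A = b * h
A = 14 * 7
A = 98
98 cm^2


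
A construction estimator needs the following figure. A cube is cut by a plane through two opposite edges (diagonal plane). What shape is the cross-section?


Solid: cube
Cutting plane: through two opposite edges (diagonal plane)
Visualize the intersection of the plane with the solid's surface.
The boundary of the cut region is a rectangle.
rectangle


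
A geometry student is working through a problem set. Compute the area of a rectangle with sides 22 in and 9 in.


Shape: rectangle
Length l = 22 in, Width w = 9 in
Formula: A = l * w
A = 22 * 9
A = 198
198 in^2


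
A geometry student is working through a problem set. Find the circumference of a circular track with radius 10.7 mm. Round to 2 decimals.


Shape: circle
Radius r = 10.7 mm
Formula: C = 2 * pi * r
C = 2 * pi * 10.7
C = 21.4 * pi
C = 67.23
67.23 mm


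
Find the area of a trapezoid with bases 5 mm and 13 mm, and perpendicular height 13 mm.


Shape: trapezoid
Parallel sides a = 5 mm, b = 13 mm; Height h = 13 mm
Formula: A = (a + b) * h / 2
a + b = 5 + 13 = 18
A = 18 * 13 / 2
A = 234 / 2
A = 117
117 mm^2


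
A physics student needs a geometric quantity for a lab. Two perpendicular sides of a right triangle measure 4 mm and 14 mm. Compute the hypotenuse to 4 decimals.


Shape: right triangle
Legs a = 4 mm, b = 14 mm
Formula: c = sqrt(a^2 + b^2)
a^2 = 16, b^2 = 196
a^2 + b^2 = 212
c = sqrt(212)
c = 14.5602
14.5602 mm


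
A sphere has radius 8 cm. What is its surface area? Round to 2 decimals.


Shape: sphere
Radius r = 8 cm
Formula: SA = 4 * pi * r^2
r^2 = 64
SA = 4 * pi * 64
SA = 256 * pi
SA = 804.25
804.25 cm^2


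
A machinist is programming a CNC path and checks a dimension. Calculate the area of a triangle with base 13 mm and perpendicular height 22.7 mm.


Shape: triangle
Base b = 13 mm, Height h = 22.7 mm
Formula: A = (1/2) * b * h
A = 0.5 * 13 * 22.7
A = 0.5 * 295.1
A = 147.55
147.55 mm^2


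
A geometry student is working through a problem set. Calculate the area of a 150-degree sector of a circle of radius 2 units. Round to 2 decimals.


Shape: circular sector
Radius r = 2 units, Angle = 150 degrees
Formula: A = (angle/360) * pi * r^2
r^2 = 4
Fraction of circle = 150/360
A = (150/360) * pi * 4
A = 1.666667 * pi
A = 5.24
5.24 units^2


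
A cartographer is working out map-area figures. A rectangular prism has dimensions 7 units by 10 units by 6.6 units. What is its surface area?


Shape: rectangular prism
l = 7 units, w = 10 units, h = 6.6 units
Formula: SA = 2(lw + lh + wh)
lw = 70, lh = 46.2, wh = 66
lw + lh + wh = 182.2
SA = 2 * 182.2
SA = 364.4
364.4 units^2


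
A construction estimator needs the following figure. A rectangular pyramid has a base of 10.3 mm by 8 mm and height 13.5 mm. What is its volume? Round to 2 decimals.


Shape: rectangular pyramid
Base: 10.3 mm x 8 mm, Height h = 13.5 mm
Formula: V = (1/3) * base_area * h
base_area = 10.3 * 8 = 82.4
base_area * h = 82.4 * 13.5 = 1112.4
V = 1112.4 / 3
V = 370.8
370.8 mm^3


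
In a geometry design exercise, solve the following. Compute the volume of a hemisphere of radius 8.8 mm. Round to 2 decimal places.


Shape: hemisphere (half of a sphere)
Radius r = 8.8 mm
Formula: V = (1/2) * (4/3) * pi * r^3 = (2/3) * pi * r^3
r^3 = 681.472
(2/3) * 681.472 = 454.314667
V = 454.314667 * pi
V = 1427.27
1427.27 mm^3


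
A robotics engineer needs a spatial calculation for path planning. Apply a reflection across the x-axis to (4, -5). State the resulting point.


Transformation: reflection
Original point: (4, -5)
Rule for reflection over the x-axis: (x, y) -> (x, -y)
Apply: (4, -5) -> (4, 5)
(4, 5)


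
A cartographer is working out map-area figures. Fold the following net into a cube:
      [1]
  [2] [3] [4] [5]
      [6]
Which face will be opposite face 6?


Net: cross layout. Take square 3 as the base (bottom).
Fold the four squares in the horizontal row up around 3: 2 -> left, 4 -> right, 5 wraps to the top.
Fold 1 and 6 up from 3: 1 -> back, 6 -> front.
Opposite pairs are therefore: (1, 6), (2, 4), (3, 5).
Face 6 is opposite face 1.
face 1


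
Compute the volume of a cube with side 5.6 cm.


Shape: cube
Side s = 5.6 cm
Formula: V = s^3
V = 5.6 * 5.6 * 5.6
V = 31.36 * 5.6
V = 175.616
175.616 cm^3


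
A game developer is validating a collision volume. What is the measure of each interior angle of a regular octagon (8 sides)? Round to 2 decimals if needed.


Shape: regular octagon (8 sides)
Formula: interior angle = (n - 2) * 180 / n
(n - 2) = 6
(n - 2) * 180 = 1080
angle = 1080 / 8
angle = 135
135 degrees


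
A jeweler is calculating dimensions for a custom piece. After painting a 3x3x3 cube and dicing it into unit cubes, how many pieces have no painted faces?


Large cube: 3 x 3 x 3, cut into unit cubes.
n = 3, so n - 2 = 1
Unpainted cubes form the interior (n - 2)^3 block.
(n - 2)^3 = 1^3 = 1
1 unit cubes


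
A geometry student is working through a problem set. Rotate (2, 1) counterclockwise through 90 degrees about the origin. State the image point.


Transformation: rotation about the origin
Original point: (2, 1)
Rule for 90 deg counterclockwise: (x, y) -> (-y, x)
Apply: (2, 1) -> (-1, 2)
(-1, 2)


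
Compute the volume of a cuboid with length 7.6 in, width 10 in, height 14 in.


Shape: rectangular prism
l = 7.6 in, w = 10 in, h = 14 in
Formula: V = l * w * h
V = 7.6 * 10 * 14
V = 76 * 14
V = 1064
1064 in^3


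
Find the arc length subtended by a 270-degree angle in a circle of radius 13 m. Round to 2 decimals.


Shape: circular arc
Radius r = 13 m, Angle = 270 degrees
Formula: L = (angle/360) * 2 * pi * r
2 * pi * r = 26 * pi
L = (270/360) * 26 * pi
L = 19.5 * pi
L = 61.26
61.26 m


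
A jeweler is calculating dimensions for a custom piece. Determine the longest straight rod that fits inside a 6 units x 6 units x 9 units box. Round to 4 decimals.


Shape: rectangular box (space diagonal)
l = 6 units, w = 6 units, h = 9 units
Visualize: the diagonal of the base, then a right triangle with that diagonal and the height.
Formula: d = sqrt(l^2 + w^2 + h^2)
l^2 + w^2 + h^2 = 36 + 36 + 81 = 153
d = sqrt(153)
d = 12.3693
12.3693 units


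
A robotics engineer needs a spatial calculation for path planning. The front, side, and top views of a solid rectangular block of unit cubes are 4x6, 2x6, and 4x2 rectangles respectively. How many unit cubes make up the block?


Orthographic views of a solid rectangular block:
Front view 4 x 6 -> length = 4, height = 6
Side view 2 x 6 -> width = 2, height = 6 (consistent)
Top view 4 x 2 -> confirms length = 4, width = 2
The block is 4 x 2 x 6.
Total unit cubes = 4 * 2 * 6 = 48
48 unit cubes


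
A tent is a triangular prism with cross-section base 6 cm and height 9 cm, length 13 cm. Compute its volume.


Shape: triangular prism
Triangle base = 6 cm, triangle height = 9 cm, prism length L = 13 cm
Formula: V = (1/2 * b * h_tri) * L
Cross-section area = 0.5 * 6 * 9 = 27
V = 27 * 13
V = 351
351 cm^3


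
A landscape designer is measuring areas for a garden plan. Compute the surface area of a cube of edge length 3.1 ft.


Shape: cube
Side s = 3.1 ft
A cube has 6 square faces.
Formula: SA = 6 * s^2
s^2 = 9.61
SA = 6 * 9.61
SA = 57.66
57.66 ft^2


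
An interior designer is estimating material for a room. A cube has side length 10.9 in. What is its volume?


Shape: cube
Side s = 10.9 in
Formula: V = s^3
V = 10.9 * 10.9 * 10.9
V = 118.81 * 10.9
V = 1295.029
1295.029 in^3


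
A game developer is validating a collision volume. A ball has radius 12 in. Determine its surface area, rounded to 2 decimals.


Shape: sphere
Radius r = 12 in
Formula: SA = 4 * pi * r^2
r^2 = 144
SA = 4 * pi * 144
SA = 576 * pi
SA = 1809.56
1809.56 in^2


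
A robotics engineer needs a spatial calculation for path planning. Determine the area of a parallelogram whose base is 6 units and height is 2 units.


Shape: parallelogram
Base b = 6 units, Height h = 2 units
Formula: A = b * h
A = 6 * 2
A = 12
12 units^2


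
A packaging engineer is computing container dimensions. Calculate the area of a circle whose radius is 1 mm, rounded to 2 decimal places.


Shape: circle
Radius r = 1 mm
Formula: A = pi * r^2
r^2 = 1^2 = 1
A = pi * 1
A = 3.14
3.14 mm^2


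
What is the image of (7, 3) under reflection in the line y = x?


Transformation: reflection
Original point: (7, 3)
Rule for reflection over y = x: (x, y) -> (y, x)
Apply: (7, 3) -> (3, 7)
(3, 7)


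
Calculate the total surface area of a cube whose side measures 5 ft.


Shape: cube
Side s = 5 ft
A cube has 6 square faces.
Formula: SA = 6 * s^2
s^2 = 25
SA = 6 * 25
SA = 150
150 ft^2


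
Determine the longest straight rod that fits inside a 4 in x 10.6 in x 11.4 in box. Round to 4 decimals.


Shape: rectangular box (space diagonal)
l = 4 in, w = 10.6 in, h = 11.4 in
Visualize: the diagonal of the base, then a right triangle with that diagonal and the height.
Formula: d = sqrt(l^2 + w^2 + h^2)
l^2 + w^2 + h^2 = 16 + 112.36 + 129.96 = 258.32
d = sqrt(258.32)
d = 16.0723
16.0723 in


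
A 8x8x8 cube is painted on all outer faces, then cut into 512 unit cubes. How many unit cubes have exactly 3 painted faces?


Large cube: 8 x 8 x 8, cut into unit cubes.
Cubes with 3 painted faces are at the corners. A cube always has 8 corners.
Count = 8
8 unit cubes


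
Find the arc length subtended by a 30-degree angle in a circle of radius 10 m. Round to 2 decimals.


Shape: circular arc
Radius r = 10 m, Angle = 30 degrees
Formula: L = (angle/360) * 2 * pi * r
2 * pi * r = 20 * pi
L = (30/360) * 20 * pi
L = 1.666667 * pi
L = 5.24
5.24 m


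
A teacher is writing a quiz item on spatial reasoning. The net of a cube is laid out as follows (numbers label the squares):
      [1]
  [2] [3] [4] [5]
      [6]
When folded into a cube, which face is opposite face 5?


Net: cross layout. Take square 3 as the base (bottom).
Fold the four squares in the horizontal row up around 3: 2 -> left, 4 -> right, 5 wraps to the top.
Fold 1 and 6 up from 3: 1 -> back, 6 -> front.
Opposite pairs are therefore: (1, 6), (2, 4), (3, 5).
Face 5 is opposite face 3.
face 3


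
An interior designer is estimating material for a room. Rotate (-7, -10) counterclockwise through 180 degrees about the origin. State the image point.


Transformation: rotation about the origin
Original point: (-7, -10)
Rule for 180 deg: (x, y) -> (-x, -y)
Apply: (-7, -10) -> (7, 10)
(7, 10)


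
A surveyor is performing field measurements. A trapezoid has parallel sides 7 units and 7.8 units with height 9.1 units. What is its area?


Shape: trapezoid
Parallel sides a = 7 units, b = 7.8 units; Height h = 9.1 units
Formula: A = (a + b) * h / 2
a + b = 7 + 7.8 = 14.8
A = 14.8 * 9.1 / 2
A = 134.68 / 2
A = 67.34
67.34 units^2


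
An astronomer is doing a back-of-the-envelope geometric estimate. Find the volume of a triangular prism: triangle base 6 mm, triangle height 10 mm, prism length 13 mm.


Shape: triangular prism
Triangle base = 6 mm, triangle height = 10 mm, prism length L = 13 mm
Formula: V = (1/2 * b * h_tri) * L
Cross-section area = 0.5 * 6 * 10 = 30
V = 30 * 13
V = 390
390 mm^3


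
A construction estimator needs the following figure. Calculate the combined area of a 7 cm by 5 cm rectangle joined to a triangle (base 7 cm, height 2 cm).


Composite shape: rectangle + triangle
Rectangle area = 7 * 5 = 35
Triangle area = 0.5 * 7 * 2 = 7
Total = 35 + 7
Total = 42
42 cm^2


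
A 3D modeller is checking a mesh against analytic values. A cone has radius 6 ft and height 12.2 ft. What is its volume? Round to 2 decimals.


Shape: cone
Radius r = 6 ft, Height h = 12.2 ft
Formula: V = (1/3) * pi * r^2 * h
r^2 = 36
pi * r^2 * h = pi * 36 * 12.2 = 439.2 * pi
V = 439.2 * pi / 3
V = 459.93
459.93 ft^3


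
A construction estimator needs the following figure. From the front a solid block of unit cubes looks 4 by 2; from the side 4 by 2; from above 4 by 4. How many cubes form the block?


Orthographic views of a solid rectangular block:
Front view 4 x 2 -> length = 4, height = 2
Side view 4 x 2 -> width = 4, height = 2 (consistent)
Top view 4 x 4 -> confirms length = 4, width = 4
The block is 4 x 4 x 2.
Total unit cubes = 4 * 4 * 2 = 32
32 unit cubes


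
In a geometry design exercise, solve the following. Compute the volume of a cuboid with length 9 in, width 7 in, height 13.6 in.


Shape: rectangular prism
l = 9 in, w = 7 in, h = 13.6 in
Formula: V = l * w * h
V = 9 * 7 * 13.6
V = 63 * 13.6
V = 856.8
856.8 in^3


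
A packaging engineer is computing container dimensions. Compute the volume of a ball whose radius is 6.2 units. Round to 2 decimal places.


Shape: sphere
Radius r = 6.2 units
Formula: V = (4/3) * pi * r^3
r^3 = 238.328
(4/3) * 238.328 = 317.770667
V = 317.770667 * pi
V = 998.31
998.31 units^3


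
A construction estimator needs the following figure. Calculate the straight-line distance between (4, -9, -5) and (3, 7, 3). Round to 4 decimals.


3D distance between two points
P1 = (4, -9, -5), P2 = (3, 7, 3)
Formula: d = sqrt((x2-x1)^2 + (y2-y1)^2 + (z2-z1)^2)
dx = 3 - 4 = -1
dy = 7 - -9 = 16
dz = 3 - -5 = 8
dx^2 + dy^2 + dz^2 = 1 + 256 + 64 = 321
d = sqrt(321)
d = 17.9165
17.9165 units


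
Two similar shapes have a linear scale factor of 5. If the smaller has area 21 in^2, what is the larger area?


Linear scale factor k = 5
Original area = 21 in^2
Rule: under a linear scaling by k, areas scale by k^2.
k^2 = 5^2 = 25
New area = 21 * 25
New area = 525
525 in^2


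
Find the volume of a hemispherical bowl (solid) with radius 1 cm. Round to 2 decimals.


Shape: hemisphere (half of a sphere)
Radius r = 1 cm
Formula: V = (1/2) * (4/3) * pi * r^3 = (2/3) * pi * r^3
r^3 = 1
(2/3) * 1 = 0.666667
V = 0.666667 * pi
V = 2.09
2.09 cm^3


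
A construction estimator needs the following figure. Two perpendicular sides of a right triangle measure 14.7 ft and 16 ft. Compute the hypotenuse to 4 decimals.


Shape: right triangle
Legs a = 14.7 ft, b = 16 ft
Formula: c = sqrt(a^2 + b^2)
a^2 = 216.09, b^2 = 256
a^2 + b^2 = 472.09
c = sqrt(472.09)
c = 21.7276
21.7276 ft


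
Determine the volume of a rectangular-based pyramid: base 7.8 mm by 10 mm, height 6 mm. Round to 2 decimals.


Shape: rectangular pyramid
Base: 7.8 mm x 10 mm, Height h = 6 mm
Formula: V = (1/3) * base_area * h
base_area = 7.8 * 10 = 78
base_area * h = 78 * 6 = 468
V = 468 / 3
V = 156
156 mm^3


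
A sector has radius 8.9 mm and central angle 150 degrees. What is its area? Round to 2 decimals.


Shape: circular sector
Radius r = 8.9 mm, Angle = 150 degrees
Formula: A = (angle/360) * pi * r^2
r^2 = 79.21
Fraction of circle = 150/360
A = (150/360) * pi * 79.21
A = 33.004167 * pi
A = 103.69
103.69 mm^2


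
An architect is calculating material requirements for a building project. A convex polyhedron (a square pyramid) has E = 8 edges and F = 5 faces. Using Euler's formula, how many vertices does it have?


Polyhedron: square pyramid
Euler's formula for convex polyhedra: V - E + F = 2
Given: E = 8 edges and F = 5 faces
Solve for V:
V = 2 + E - F = 2 + 8 - 5 = 5
5 vertices


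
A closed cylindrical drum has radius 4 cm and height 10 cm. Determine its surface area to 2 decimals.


Shape: closed cylinder
Radius r = 4 cm, Height h = 10 cm
Formula: SA = 2*pi*r^2 + 2*pi*r*h = 2*pi*r*(r + h)
r + h = 14
2 * r * (r + h) = 2 * 4 * 14 = 112
SA = 112 * pi
SA = 351.86
351.86 cm^2


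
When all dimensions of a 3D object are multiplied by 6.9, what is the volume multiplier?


Linear scale factor k = 6.9
Rule: under a linear scaling by k, volumes scale by k^3.
k^3 = 6.9 * 6.9 * 6.9
k^3 = 47.61 * 6.9
k^3 = 328.509
Volume scales by a factor of 328.509.
328.509 (dimensionless)


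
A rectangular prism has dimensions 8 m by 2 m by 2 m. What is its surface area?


Shape: rectangular prism
l = 8 m, w = 2 m, h = 2 m
Formula: SA = 2(lw + lh + wh)
lw = 16, lh = 16, wh = 4
lw + lh + wh = 36
SA = 2 * 36
SA = 72
72 m^2


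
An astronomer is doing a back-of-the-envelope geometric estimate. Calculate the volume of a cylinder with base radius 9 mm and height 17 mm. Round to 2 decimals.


Shape: cylinder
Radius r = 9 mm, Height h = 17 mm
Formula: V = pi * r^2 * h
r^2 = 81
V = pi * 81 * 17
V = 1377 * pi
V = 4325.97
4325.97 mm^3


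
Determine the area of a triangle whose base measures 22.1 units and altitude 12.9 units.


Shape: triangle
Base b = 22.1 units, Height h = 12.9 units
Formula: A = (1/2) * b * h
A = 0.5 * 22.1 * 12.9
A = 0.5 * 285.09
A = 142.545
142.545 units^2


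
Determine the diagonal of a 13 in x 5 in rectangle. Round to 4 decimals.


Shape: rectangle (diagonal via Pythagoras)
Sides: 13 in and 5 in
Formula: d = sqrt(l^2 + w^2)
l^2 = 169, w^2 = 25
l^2 + w^2 = 194
d = sqrt(194)
d = 13.9284
13.9284 in


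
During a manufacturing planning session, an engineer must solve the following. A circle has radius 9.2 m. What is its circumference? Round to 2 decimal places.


Shape: circle
Radius r = 9.2 m
Formula: C = 2 * pi * r
C = 2 * pi * 9.2
C = 18.4 * pi
C = 57.81
57.81 m


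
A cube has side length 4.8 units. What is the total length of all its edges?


Shape: cube
Side s = 4.8 units
A cube has 12 edges, all equal.
Formula: total edge length = 12 * s
Total = 12 * 4.8
Total = 57.6
57.6 units


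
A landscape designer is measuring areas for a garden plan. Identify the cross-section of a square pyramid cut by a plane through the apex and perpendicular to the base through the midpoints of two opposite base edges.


Solid: square pyramid
Cutting plane: through the apex and perpendicular to the base through the midpoints of two opposite base edges
Visualize the intersection of the plane with the solid's surface.
The boundary of the cut region is a isosceles triangle.
isosceles triangle


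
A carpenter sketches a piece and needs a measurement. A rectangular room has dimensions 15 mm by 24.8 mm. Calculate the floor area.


Shape: rectangle
Length l = 15 mm, Width w = 24.8 mm
Formula: A = l * w
A = 15 * 24.8
A = 372
372 mm^2


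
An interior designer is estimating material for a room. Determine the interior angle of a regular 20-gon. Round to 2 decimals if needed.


Shape: regular icosagon (20 sides)
Formula: interior angle = (n - 2) * 180 / n
(n - 2) = 18
(n - 2) * 180 = 3240
angle = 3240 / 20
angle = 162
162 degrees


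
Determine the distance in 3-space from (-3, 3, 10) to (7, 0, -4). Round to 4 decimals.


3D distance between two points
P1 = (-3, 3, 10), P2 = (7, 0, -4)
Formula: d = sqrt((x2-x1)^2 + (y2-y1)^2 + (z2-z1)^2)
dx = 7 - -3 = 10
dy = 0 - 3 = -3
dz = -4 - 10 = -14
dx^2 + dy^2 + dz^2 = 100 + 9 + 196 = 305
d = sqrt(305)
d = 17.4642
17.4642 units


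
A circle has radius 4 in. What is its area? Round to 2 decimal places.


Shape: circle
Radius r = 4 in
Formula: A = pi * r^2
r^2 = 4^2 = 16
A = pi * 16
A = 50.27
50.27 in^2


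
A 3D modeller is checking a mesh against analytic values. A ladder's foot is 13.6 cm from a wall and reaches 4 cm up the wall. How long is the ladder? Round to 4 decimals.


Shape: right triangle
Legs a = 13.6 cm, b = 4 cm
Formula: c = sqrt(a^2 + b^2)
a^2 = 184.96, b^2 = 16
a^2 + b^2 = 200.96
c = sqrt(200.96)
c = 14.176
14.176 cm


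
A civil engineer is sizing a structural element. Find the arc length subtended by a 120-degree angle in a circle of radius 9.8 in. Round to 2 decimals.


Shape: circular arc
Radius r = 9.8 in, Angle = 120 degrees
Formula: L = (angle/360) * 2 * pi * r
2 * pi * r = 19.6 * pi
L = (120/360) * 19.6 * pi
L = 6.533333 * pi
L = 20.53
20.53 in


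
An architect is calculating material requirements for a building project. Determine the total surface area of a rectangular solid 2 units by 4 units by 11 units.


Shape: rectangular prism
l = 2 units, w = 4 units, h = 11 units
Formula: SA = 2(lw + lh + wh)
lw = 8, lh = 22, wh = 44
lw + lh + wh = 74
SA = 2 * 74
SA = 148
148 units^2


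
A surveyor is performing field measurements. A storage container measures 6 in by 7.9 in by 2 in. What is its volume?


Shape: rectangular prism
l = 6 in, w = 7.9 in, h = 2 in
Formula: V = l * w * h
V = 6 * 7.9 * 2
V = 47.4 * 2
V = 94.8
94.8 in^3


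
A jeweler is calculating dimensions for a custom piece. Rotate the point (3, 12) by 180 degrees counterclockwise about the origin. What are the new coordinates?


Transformation: rotation about the origin
Original point: (3, 12)
Rule for 180 deg: (x, y) -> (-x, -y)
Apply: (3, 12) -> (-3, -12)
(-3, -12)


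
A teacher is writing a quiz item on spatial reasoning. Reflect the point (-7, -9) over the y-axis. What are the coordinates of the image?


Transformation: reflection
Original point: (-7, -9)
Rule for reflection over the y-axis: (x, y) -> (-x, y)
Apply: (-7, -9) -> (7, -9)
(7, -9)


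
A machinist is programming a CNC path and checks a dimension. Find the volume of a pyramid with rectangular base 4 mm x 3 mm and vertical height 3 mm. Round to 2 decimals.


Shape: rectangular pyramid
Base: 4 mm x 3 mm, Height h = 3 mm
Formula: V = (1/3) * base_area * h
base_area = 4 * 3 = 12
base_area * h = 12 * 3 = 36
V = 36 / 3
V = 12
12 mm^3


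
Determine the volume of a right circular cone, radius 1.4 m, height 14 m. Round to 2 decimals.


Shape: cone
Radius r = 1.4 m, Height h = 14 m
Formula: V = (1/3) * pi * r^2 * h
r^2 = 1.96
pi * r^2 * h = pi * 1.96 * 14 = 27.44 * pi
V = 27.44 * pi / 3
V = 28.74
28.74 m^3


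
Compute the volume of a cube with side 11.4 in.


Shape: cube
Side s = 11.4 in
Formula: V = s^3
V = 11.4 * 11.4 * 11.4
V = 129.96 * 11.4
V = 1481.544
1481.544 in^3


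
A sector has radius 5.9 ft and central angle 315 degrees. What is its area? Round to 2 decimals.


Shape: circular sector
Radius r = 5.9 ft, Angle = 315 degrees
Formula: A = (angle/360) * pi * r^2
r^2 = 34.81
Fraction of circle = 315/360
A = (315/360) * pi * 34.81
A = 30.45875 * pi
A = 95.69
95.69 ft^2


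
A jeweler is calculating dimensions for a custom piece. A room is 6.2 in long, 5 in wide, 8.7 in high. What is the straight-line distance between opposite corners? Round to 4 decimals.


Shape: rectangular box (space diagonal)
l = 6.2 in, w = 5 in, h = 8.7 in
Visualize: the diagonal of the base, then a right triangle with that diagonal and the height.
Formula: d = sqrt(l^2 + w^2 + h^2)
l^2 + w^2 + h^2 = 38.44 + 25 + 75.69 = 139.13
d = sqrt(139.13)
d = 11.7953
11.7953 in


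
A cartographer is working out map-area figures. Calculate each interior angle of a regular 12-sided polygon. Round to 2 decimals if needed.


Shape: regular dodecagon (12 sides)
Formula: interior angle = (n - 2) * 180 / n
(n - 2) = 10
(n - 2) * 180 = 1800
angle = 1800 / 12
angle = 150
150 degrees


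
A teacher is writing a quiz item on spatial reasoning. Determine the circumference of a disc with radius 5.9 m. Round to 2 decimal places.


Shape: circle
Radius r = 5.9 m
Formula: C = 2 * pi * r
C = 2 * pi * 5.9
C = 11.8 * pi
C = 37.07
37.07 m


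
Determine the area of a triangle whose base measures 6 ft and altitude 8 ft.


Shape: triangle
Base b = 6 ft, Height h = 8 ft
Formula: A = (1/2) * b * h
A = 0.5 * 6 * 8
A = 0.5 * 48
A = 24
24 ft^2


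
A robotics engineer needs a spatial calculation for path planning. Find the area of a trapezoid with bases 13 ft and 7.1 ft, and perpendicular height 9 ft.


Shape: trapezoid
Parallel sides a = 13 ft, b = 7.1 ft; Height h = 9 ft
Formula: A = (a + b) * h / 2
a + b = 13 + 7.1 = 20.1
A = 20.1 * 9 / 2
A = 180.9 / 2
A = 90.45
90.45 ft^2


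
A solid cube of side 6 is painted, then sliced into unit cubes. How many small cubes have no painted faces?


Large cube: 6 x 6 x 6, cut into unit cubes.
n = 6, so n - 2 = 4
Unpainted cubes form the interior (n - 2)^3 block.
(n - 2)^3 = 4^3 = 64
64 unit cubes


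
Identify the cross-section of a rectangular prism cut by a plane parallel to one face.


Solid: rectangular prism
Cutting plane: parallel to one face
Visualize the intersection of the plane with the solid's surface.
The boundary of the cut region is a rectangle.
rectangle


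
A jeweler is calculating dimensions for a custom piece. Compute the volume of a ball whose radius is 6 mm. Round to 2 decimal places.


Shape: sphere
Radius r = 6 mm
Formula: V = (4/3) * pi * r^3
r^3 = 216
(4/3) * 216 = 288
V = 288 * pi
V = 904.78
904.78 mm^3


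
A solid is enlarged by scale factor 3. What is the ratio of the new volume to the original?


Linear scale factor k = 3
Rule: under a linear scaling by k, volumes scale by k^3.
k^3 = 3 * 3 * 3
k^3 = 9 * 3
k^3 = 27
Volume scales by a factor of 27.
27 (dimensionless)


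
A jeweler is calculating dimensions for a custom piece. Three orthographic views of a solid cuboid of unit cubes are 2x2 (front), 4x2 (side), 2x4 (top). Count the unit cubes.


Orthographic views of a solid rectangular block:
Front view 2 x 2 -> length = 2, height = 2
Side view 4 x 2 -> width = 4, height = 2 (consistent)
Top view 2 x 4 -> confirms length = 2, width = 4
The block is 2 x 4 x 2.
Total unit cubes = 2 * 4 * 2 = 16
16 unit cubes


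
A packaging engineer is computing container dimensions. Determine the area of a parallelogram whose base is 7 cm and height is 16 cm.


Shape: parallelogram
Base b = 7 cm, Height h = 16 cm
Formula: A = b * h
A = 7 * 16
A = 112
112 cm^2


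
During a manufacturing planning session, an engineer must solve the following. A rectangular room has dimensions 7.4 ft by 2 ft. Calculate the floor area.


Shape: rectangle
Length l = 7.4 ft, Width w = 2 ft
Formula: A = l * w
A = 7.4 * 2
A = 14.8
14.8 ft^2


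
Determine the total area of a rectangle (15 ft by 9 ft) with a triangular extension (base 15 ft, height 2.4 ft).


Composite shape: rectangle + triangle
Rectangle area = 15 * 9 = 135
Triangle area = 0.5 * 15 * 2.4 = 18
Total = 135 + 18
Total = 153
153 ft^2


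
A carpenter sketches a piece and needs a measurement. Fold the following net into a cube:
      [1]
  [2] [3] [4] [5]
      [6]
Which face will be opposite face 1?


Net: cross layout. Take square 3 as the base (bottom).
Fold the four squares in the horizontal row up around 3: 2 -> left, 4 -> right, 5 wraps to the top.
Fold 1 and 6 up from 3: 1 -> back, 6 -> front.
Opposite pairs are therefore: (1, 6), (2, 4), (3, 5).
Face 1 is opposite face 6.
face 6


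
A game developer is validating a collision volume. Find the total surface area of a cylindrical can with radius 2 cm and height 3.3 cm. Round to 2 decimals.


Shape: closed cylinder
Radius r = 2 cm, Height h = 3.3 cm
Formula: SA = 2*pi*r^2 + 2*pi*r*h = 2*pi*r*(r + h)
r + h = 5.3
2 * r * (r + h) = 2 * 2 * 5.3 = 21.2
SA = 21.2 * pi
SA = 66.6
66.6 cm^2


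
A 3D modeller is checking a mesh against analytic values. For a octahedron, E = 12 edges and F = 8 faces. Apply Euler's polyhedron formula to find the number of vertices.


Polyhedron: octahedron
Euler's formula for convex polyhedra: V - E + F = 2
Given: E = 12 edges and F = 8 faces
Solve for V:
V = 2 + E - F = 2 + 12 - 8 = 6
6 vertices


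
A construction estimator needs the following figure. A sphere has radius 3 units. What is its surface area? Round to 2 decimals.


Shape: sphere
Radius r = 3 units
Formula: SA = 4 * pi * r^2
r^2 = 9
SA = 4 * pi * 9
SA = 36 * pi
SA = 113.1
113.1 units^2


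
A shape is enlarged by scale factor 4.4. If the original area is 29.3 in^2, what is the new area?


Linear scale factor k = 4.4
Original area = 29.3 in^2
Rule: under a linear scaling by k, areas scale by k^2.
k^2 = 4.4^2 = 19.36
New area = 29.3 * 19.36
New area = 567.248
567.248 in^2


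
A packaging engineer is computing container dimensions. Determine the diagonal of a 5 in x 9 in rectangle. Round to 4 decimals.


Shape: rectangle (diagonal via Pythagoras)
Sides: 5 in and 9 in
Formula: d = sqrt(l^2 + w^2)
l^2 = 25, w^2 = 81
l^2 + w^2 = 106
d = sqrt(106)
d = 10.2956
10.2956 in


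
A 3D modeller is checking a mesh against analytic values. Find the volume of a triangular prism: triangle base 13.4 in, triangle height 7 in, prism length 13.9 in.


Shape: triangular prism
Triangle base = 13.4 in, triangle height = 7 in, prism length L = 13.9 in
Formula: V = (1/2 * b * h_tri) * L
Cross-section area = 0.5 * 13.4 * 7 = 46.9
V = 46.9 * 13.9
V = 651.91
651.91 in^3


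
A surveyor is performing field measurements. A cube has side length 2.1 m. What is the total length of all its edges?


Shape: cube
Side s = 2.1 m
A cube has 12 edges, all equal.
Formula: total edge length = 12 * s
Total = 12 * 2.1
Total = 25.2
25.2 m


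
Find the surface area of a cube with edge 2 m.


Shape: cube
Side s = 2 m
A cube has 6 square faces.
Formula: SA = 6 * s^2
s^2 = 4
SA = 6 * 4
SA = 24
24 m^2


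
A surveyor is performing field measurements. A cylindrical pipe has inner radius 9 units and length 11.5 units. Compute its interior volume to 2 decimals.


Shape: cylinder
Radius r = 9 units, Height h = 11.5 units
Formula: V = pi * r^2 * h
r^2 = 81
V = pi * 81 * 11.5
V = 931.5 * pi
V = 2926.39
2926.39 units^3


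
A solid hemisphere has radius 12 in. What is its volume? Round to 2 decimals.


Shape: hemisphere (half of a sphere)
Radius r = 12 in
Formula: V = (1/2) * (4/3) * pi * r^3 = (2/3) * pi * r^3
r^3 = 1728
(2/3) * 1728 = 1152
V = 1152 * pi
V = 3619.11
3619.11 in^3


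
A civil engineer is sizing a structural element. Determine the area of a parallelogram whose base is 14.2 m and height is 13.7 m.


Shape: parallelogram
Base b = 14.2 m, Height h = 13.7 m
Formula: A = b * h
A = 14.2 * 13.7
A = 194.54
194.54 m^2


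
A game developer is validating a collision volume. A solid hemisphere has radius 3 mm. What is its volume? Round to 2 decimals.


Shape: hemisphere (half of a sphere)
Radius r = 3 mm
Formula: V = (1/2) * (4/3) * pi * r^3 = (2/3) * pi * r^3
r^3 = 27
(2/3) * 27 = 18
V = 18 * pi
V = 56.55
56.55 mm^3


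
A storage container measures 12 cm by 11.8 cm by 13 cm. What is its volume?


Shape: rectangular prism
l = 12 cm, w = 11.8 cm, h = 13 cm
Formula: V = l * w * h
V = 12 * 11.8 * 13
V = 141.6 * 13
V = 1840.8
1840.8 cm^3


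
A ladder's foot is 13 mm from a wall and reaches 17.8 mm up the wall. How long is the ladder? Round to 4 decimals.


Shape: right triangle
Legs a = 13 mm, b = 17.8 mm
Formula: c = sqrt(a^2 + b^2)
a^2 = 169, b^2 = 316.84
a^2 + b^2 = 485.84
c = sqrt(485.84)
c = 22.0418
22.0418 mm


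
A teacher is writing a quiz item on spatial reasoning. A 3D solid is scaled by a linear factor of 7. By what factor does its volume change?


Linear scale factor k = 7
Rule: under a linear scaling by k, volumes scale by k^3.
k^3 = 7 * 7 * 7
k^3 = 49 * 7
k^3 = 343
Volume scales by a factor of 343.
343 (dimensionless)


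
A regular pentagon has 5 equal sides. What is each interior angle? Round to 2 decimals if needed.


Shape: regular pentagon (5 sides)
Formula: interior angle = (n - 2) * 180 / n
(n - 2) = 3
(n - 2) * 180 = 540
angle = 540 / 5
angle = 108
108 degrees


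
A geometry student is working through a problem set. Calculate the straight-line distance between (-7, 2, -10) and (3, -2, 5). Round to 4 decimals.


3D distance between two points
P1 = (-7, 2, -10), P2 = (3, -2, 5)
Formula: d = sqrt((x2-x1)^2 + (y2-y1)^2 + (z2-z1)^2)
dx = 3 - -7 = 10
dy = -2 - 2 = -4
dz = 5 - -10 = 15
dx^2 + dy^2 + dz^2 = 100 + 16 + 225 = 341
d = sqrt(341)
d = 18.4662
18.4662 units


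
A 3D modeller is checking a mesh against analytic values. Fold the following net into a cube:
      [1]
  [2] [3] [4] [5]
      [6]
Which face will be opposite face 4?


Net: cross layout. Take square 3 as the base (bottom).
Fold the four squares in the horizontal row up around 3: 2 -> left, 4 -> right, 5 wraps to the top.
Fold 1 and 6 up from 3: 1 -> back, 6 -> front.
Opposite pairs are therefore: (1, 6), (2, 4), (3, 5).
Face 4 is opposite face 2.
face 2


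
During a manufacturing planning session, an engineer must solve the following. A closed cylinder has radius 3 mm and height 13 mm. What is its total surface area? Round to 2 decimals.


Shape: closed cylinder
Radius r = 3 mm, Height h = 13 mm
Formula: SA = 2*pi*r^2 + 2*pi*r*h = 2*pi*r*(r + h)
r + h = 16
2 * r * (r + h) = 2 * 3 * 16 = 96
SA = 96 * pi
SA = 301.59
301.59 mm^2


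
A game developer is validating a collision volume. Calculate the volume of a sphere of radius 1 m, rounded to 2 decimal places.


Shape: sphere
Radius r = 1 m
Formula: V = (4/3) * pi * r^3
r^3 = 1
(4/3) * 1 = 1.333333
V = 1.333333 * pi
V = 4.19
4.19 m^3


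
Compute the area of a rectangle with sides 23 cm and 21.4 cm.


Shape: rectangle
Length l = 23 cm, Width w = 21.4 cm
Formula: A = l * w
A = 23 * 21.4
A = 492.2
492.2 cm^2


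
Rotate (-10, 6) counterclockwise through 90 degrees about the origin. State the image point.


Transformation: rotation about the origin
Original point: (-10, 6)
Rule for 90 deg counterclockwise: (x, y) -> (-y, x)
Apply: (-10, 6) -> (-6, -10)
(-6, -10)


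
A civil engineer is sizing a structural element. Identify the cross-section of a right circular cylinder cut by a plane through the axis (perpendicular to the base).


Solid: right circular cylinder
Cutting plane: through the axis (perpendicular to the base)
Visualize the intersection of the plane with the solid's surface.
The boundary of the cut region is a rectangle.
rectangle


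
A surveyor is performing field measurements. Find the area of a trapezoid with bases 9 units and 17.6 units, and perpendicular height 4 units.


Shape: trapezoid
Parallel sides a = 9 units, b = 17.6 units; Height h = 4 units
Formula: A = (a + b) * h / 2
a + b = 9 + 17.6 = 26.6
A = 26.6 * 4 / 2
A = 106.4 / 2
A = 53.2
53.2 units^2


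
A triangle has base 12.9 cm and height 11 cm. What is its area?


Shape: triangle
Base b = 12.9 cm, Height h = 11 cm
Formula: A = (1/2) * b * h
A = 0.5 * 12.9 * 11
A = 0.5 * 141.9
A = 70.95
70.95 cm^2


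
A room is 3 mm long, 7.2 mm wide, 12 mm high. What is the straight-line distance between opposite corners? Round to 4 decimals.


Shape: rectangular box (space diagonal)
l = 3 mm, w = 7.2 mm, h = 12 mm
Visualize: the diagonal of the base, then a right triangle with that diagonal and the height.
Formula: d = sqrt(l^2 + w^2 + h^2)
l^2 + w^2 + h^2 = 9 + 51.84 + 144 = 204.84
d = sqrt(204.84)
d = 14.3122
14.3122 mm


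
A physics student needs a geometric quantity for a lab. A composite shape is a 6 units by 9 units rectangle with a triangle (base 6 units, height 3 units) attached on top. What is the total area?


Composite shape: rectangle + triangle
Rectangle area = 6 * 9 = 54
Triangle area = 0.5 * 6 * 3 = 9
Total = 54 + 9
Total = 63
63 units^2


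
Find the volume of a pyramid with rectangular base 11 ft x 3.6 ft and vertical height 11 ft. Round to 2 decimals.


Shape: rectangular pyramid
Base: 11 ft x 3.6 ft, Height h = 11 ft
Formula: V = (1/3) * base_area * h
base_area = 11 * 3.6 = 39.6
base_area * h = 39.6 * 11 = 435.6
V = 435.6 / 3
V = 145.2
145.2 ft^3


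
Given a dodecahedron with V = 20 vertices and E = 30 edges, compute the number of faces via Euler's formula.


Polyhedron: dodecahedron
Euler's formula for convex polyhedra: V - E + F = 2
Given: V = 20 vertices and E = 30 edges
Solve for F:
F = 2 + E - V = 2 + 30 - 20 = 12
12 faces


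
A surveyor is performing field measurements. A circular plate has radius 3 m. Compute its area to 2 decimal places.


Shape: circle
Radius r = 3 m
Formula: A = pi * r^2
r^2 = 3^2 = 9
A = pi * 9
A = 28.27
28.27 m^2


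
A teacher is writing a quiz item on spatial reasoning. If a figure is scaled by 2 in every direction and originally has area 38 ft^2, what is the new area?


Linear scale factor k = 2
Original area = 38 ft^2
Rule: under a linear scaling by k, areas scale by k^2.
k^2 = 2^2 = 4
New area = 38 * 4
New area = 152
152 ft^2


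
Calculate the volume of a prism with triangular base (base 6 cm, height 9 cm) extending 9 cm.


Shape: triangular prism
Triangle base = 6 cm, triangle height = 9 cm, prism length L = 9 cm
Formula: V = (1/2 * b * h_tri) * L
Cross-section area = 0.5 * 6 * 9 = 27
V = 27 * 9
V = 243
243 cm^3


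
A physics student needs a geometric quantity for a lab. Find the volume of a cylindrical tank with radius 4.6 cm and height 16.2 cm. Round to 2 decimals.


Shape: cylinder
Radius r = 4.6 cm, Height h = 16.2 cm
Formula: V = pi * r^2 * h
r^2 = 21.16
V = pi * 21.16 * 16.2
V = 342.792 * pi
V = 1076.91
1076.91 cm^3
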